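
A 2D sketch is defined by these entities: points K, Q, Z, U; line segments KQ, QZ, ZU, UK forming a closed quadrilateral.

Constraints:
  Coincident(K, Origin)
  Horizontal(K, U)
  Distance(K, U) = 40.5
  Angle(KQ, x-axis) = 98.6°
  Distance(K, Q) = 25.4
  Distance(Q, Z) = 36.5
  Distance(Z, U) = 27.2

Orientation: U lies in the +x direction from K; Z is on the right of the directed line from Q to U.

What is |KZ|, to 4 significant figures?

15.63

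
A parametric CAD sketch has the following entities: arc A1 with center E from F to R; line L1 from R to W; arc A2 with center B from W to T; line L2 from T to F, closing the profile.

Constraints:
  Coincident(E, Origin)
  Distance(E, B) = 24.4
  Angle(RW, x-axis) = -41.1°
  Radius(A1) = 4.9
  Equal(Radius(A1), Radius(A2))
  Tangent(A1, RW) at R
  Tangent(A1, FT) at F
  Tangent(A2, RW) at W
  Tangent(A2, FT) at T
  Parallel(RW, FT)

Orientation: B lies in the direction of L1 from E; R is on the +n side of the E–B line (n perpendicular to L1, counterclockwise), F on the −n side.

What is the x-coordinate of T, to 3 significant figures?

15.2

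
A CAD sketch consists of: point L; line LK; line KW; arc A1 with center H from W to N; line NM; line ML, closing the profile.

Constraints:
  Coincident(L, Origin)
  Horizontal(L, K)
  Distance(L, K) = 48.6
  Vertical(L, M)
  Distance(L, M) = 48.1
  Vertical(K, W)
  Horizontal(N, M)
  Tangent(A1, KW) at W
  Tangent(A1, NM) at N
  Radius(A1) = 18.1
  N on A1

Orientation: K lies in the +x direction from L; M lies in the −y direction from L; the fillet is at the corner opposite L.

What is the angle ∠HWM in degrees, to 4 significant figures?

20.43°

L is at the origin; LK is horizontal with |LK| = 48.6 and K on the +x side, so K = (48.60, 0.000). LM is vertical with |LM| = 48.1 and M on the −y side, so M = (0.000, -48.10). The virtual corner opposite L is at (48.60, -48.10). A1 meets KW tangentially, so HW is at right angles to KW and since A1 is tangent to NM there, HN ⟂ NM, with radius 18.1, so the center H sits 18.1 in from both sides at H = (30.50, -30.00). That places the tangent points at W = (48.60, -30.00) on KW and N = (30.50, -48.10) on NM. Then cos ∠HWM = WH·WM / (|WH||WM|), giving 20.43°.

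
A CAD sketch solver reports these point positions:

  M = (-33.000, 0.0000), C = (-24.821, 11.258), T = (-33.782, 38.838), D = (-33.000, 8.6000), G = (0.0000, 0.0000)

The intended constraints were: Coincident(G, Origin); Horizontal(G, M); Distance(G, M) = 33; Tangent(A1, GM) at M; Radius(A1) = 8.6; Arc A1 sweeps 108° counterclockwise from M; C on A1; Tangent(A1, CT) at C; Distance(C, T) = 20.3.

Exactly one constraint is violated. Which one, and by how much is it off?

Distance(C, T) = 20.3 — off by 8.70.

G = (0.00, 0.00) ✓; G.y = 0.00, M.y = 0.00 ✓; |GM| = 33.00 ✓; ∠(DM, MG) = 90.00° ✓; |DM| = 8.600 ✓; bearing(D→C) − bearing(D→M) = 108.0° ✓; |DC| = 8.600 ✓; ∠(DC, CT) = 90.00° ✓; |CT| = 29.00 ✗.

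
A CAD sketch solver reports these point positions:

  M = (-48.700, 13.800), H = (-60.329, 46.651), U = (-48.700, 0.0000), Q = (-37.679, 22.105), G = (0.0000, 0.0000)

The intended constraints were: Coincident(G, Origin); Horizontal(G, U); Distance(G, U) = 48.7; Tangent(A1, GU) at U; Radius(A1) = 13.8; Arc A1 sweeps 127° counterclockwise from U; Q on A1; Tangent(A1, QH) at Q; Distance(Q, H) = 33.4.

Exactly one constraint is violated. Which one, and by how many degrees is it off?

Tangent(A1, QH) at Q — off by 5.70°.

G = (0.00, 0.00) ✓; G.y = 0.00, U.y = 0.00 ✓; |GU| = 48.70 ✓; ∠(MU, UG) = 90.00° ✓; |MU| = 13.80 ✓; bearing(M→Q) − bearing(M→U) = 127.0° ✓; |MQ| = 13.80 ✓; ∠(MQ, QH) = 84.30° ✗; |QH| = 33.40 ✓.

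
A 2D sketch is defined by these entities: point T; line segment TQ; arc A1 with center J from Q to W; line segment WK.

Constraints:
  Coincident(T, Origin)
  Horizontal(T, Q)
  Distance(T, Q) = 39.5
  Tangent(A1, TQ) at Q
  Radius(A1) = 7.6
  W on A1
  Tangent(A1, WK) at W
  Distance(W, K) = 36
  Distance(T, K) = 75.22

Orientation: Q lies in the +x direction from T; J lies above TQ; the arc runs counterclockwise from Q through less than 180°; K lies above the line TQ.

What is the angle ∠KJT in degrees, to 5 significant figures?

155.17°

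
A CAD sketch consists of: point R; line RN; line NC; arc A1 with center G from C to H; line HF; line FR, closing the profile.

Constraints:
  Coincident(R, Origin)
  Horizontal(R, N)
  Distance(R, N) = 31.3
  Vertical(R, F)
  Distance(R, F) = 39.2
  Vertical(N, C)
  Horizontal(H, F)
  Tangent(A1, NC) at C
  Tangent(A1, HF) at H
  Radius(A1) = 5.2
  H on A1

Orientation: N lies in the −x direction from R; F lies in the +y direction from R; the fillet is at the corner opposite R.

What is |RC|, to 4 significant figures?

46.21

R is at the origin; RN is horizontal with |RN| = 31.3 and N on the −x side, so N = (-31.30, 0.000). RF is vertical with |RF| = 39.2 and F on the +y side, so F = (0.000, 39.20). The virtual corner opposite R is at (-31.30, 39.20). A1 meets NC tangentially, so GC is at right angles to NC and the tangent condition forces GH to be normal to HF, with radius 5.2, so the center G sits 5.2 in from both sides at G = (-26.10, 34.00). That places the tangent points at C = (-31.30, 34.00) on NC and H = (-26.10, 39.20) on HF. Then |RC| = |C − R| = 46.21.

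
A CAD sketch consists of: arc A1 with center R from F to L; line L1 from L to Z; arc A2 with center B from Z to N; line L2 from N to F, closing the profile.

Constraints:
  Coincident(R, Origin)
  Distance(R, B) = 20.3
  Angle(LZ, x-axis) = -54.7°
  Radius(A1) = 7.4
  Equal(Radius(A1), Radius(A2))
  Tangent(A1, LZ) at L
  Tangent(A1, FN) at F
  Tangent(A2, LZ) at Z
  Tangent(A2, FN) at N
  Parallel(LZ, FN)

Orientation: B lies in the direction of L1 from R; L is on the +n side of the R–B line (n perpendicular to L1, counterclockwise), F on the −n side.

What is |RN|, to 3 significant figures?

21.6

The slot axis is L1's direction at -54.7°, so u = (cos -54.7°, sin -54.7°) = (0.578, -0.816) and n = (−sin -54.7°, cos -54.7°) = (0.816, 0.578). R is at the origin and B lies 20.3 along u from R, so B = 20.3·u = (11.7, -16.6). Tangency of A1 to both parallel lines with radius 7.4 puts L and F at R ± 7.4·n: L = (6.04, 4.28), F = (-6.04, -4.28). Equal radii place Z and N the same way about B: Z = B + 7.4·n = (17.8, -12.3), N = B − 7.4·n = (5.69, -20.8). Then |RN| = |N − R| = 21.6.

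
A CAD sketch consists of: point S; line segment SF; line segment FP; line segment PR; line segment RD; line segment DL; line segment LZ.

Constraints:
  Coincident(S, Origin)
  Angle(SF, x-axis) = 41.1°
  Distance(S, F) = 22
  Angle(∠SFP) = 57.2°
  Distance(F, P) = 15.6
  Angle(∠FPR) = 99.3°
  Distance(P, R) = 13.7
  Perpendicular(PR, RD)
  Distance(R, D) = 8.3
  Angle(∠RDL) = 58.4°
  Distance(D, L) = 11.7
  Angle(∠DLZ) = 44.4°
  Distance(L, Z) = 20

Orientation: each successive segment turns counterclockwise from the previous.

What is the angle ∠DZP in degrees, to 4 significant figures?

42.36°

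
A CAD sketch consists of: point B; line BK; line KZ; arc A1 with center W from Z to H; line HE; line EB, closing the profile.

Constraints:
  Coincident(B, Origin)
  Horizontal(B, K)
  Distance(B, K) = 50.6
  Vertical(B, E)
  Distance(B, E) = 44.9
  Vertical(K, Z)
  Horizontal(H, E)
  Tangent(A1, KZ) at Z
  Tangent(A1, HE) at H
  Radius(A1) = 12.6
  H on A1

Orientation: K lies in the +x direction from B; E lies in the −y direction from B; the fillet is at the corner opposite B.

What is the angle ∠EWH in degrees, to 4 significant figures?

71.66°

The virtual corner opposite B is at (50.60, -44.90). Tangency of A1 to KZ means the radius WZ is perpendicular to KZ and the tangent condition forces WH to be normal to HE, with radius 12.6, so the center W sits 12.6 in from both sides at W = (38.00, -32.30). That places the tangent points at Z = (50.60, -32.30) on KZ and H = (38.00, -44.90) on HE. Then cos ∠EWH = WE·WH / (|WE||WH|), giving 71.66°.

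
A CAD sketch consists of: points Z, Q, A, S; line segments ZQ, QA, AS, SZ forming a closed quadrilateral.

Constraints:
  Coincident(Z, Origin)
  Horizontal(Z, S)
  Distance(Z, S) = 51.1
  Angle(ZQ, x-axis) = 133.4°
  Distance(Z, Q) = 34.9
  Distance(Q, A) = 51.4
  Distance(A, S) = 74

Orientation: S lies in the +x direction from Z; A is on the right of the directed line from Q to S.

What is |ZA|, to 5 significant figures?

31.562

Checks: ZQ at 133.4° ✓; |QA| = 51.40 ✓; |AS| = 74.00 ✓.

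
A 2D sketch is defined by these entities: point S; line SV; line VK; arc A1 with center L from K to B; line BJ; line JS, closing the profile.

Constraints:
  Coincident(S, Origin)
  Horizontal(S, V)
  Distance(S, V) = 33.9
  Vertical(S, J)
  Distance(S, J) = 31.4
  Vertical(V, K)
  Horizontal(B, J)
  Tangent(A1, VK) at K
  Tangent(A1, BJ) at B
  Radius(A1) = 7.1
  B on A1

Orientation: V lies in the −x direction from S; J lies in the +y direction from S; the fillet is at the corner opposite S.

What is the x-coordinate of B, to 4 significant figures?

-26.80

The virtual corner opposite S is at (-33.90, 31.40). The tangent condition forces LK to be normal to VK and A1 meets BJ tangentially, so LB is at right angles to BJ, with radius 7.1, so the center L sits 7.1 in from both sides at L = (-26.80, 24.30). That places the tangent points at K = (-33.90, 24.30) on VK and B = (-26.80, 31.40) on BJ. So B.x = -26.80.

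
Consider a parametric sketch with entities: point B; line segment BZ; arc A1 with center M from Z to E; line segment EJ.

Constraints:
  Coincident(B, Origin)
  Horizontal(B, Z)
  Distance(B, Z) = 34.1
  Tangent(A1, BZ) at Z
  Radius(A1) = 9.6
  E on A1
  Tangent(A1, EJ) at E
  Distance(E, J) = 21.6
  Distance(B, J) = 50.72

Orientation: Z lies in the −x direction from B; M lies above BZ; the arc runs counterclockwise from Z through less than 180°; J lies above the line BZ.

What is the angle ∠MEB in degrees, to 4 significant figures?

114.9°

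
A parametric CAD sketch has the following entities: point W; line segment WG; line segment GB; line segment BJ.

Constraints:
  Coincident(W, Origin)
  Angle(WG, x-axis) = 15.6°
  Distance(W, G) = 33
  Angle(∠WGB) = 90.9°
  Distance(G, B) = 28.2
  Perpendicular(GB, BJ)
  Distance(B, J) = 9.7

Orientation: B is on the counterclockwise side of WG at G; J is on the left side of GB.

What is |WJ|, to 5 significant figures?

36.979

∠WGB = 90.9°, so GB runs at 15.6° + (180° − 90.9°) = 104.70° from the x-axis; with |GB| = 28.2, B = G + 28.2·(cos 104.70°, sin 104.70°) = (24.628, 36.151). GB ⟂ BJ; with |BJ| = 9.7 on the left of GB, J = B + 9.7·(-0.96727, -0.25376) = (15.246, 33.690). Then |WJ| = |J − W| = 36.979.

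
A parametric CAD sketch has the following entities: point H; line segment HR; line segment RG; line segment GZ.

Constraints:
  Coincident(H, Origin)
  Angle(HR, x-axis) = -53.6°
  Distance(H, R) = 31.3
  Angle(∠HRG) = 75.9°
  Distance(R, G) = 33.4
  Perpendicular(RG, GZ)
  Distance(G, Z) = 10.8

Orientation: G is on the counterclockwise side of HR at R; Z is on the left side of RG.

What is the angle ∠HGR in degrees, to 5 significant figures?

49.667°

H is at the origin; HR runs at -53.6° with length 31.3, so R = 31.3·(cos -53.6°, sin -53.6°) = (18.574, -25.193). ∠HRG = 75.9°, so RG runs at -53.6° + (180° − 75.9°) = 50.500° from the x-axis; with |RG| = 33.4, G = R + 33.4·(cos 50.500°, sin 50.500°) = (39.819, 0.57909). Then cos ∠HGR = GH·GR / (|GH||GR|), giving 49.667°.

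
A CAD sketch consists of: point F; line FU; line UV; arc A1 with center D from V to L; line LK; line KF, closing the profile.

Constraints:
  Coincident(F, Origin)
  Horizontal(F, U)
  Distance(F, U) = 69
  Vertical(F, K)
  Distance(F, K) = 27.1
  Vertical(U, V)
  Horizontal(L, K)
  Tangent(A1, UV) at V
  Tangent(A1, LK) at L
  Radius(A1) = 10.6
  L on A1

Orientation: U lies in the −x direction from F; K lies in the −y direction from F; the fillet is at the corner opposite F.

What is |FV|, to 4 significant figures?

70.95

F is at the origin; F and U share the same y with |FU| = 69.0 and U on the −x side, so U = (-69.00, 0.000). FK is vertical with |FK| = 27.1 and K on the −y side, so K = (0.000, -27.10). The virtual corner opposite F is at (-69.00, -27.10). A1 meets UV tangentially, so DV is at right angles to UV and A1 meets LK tangentially, so DL is at right angles to LK, with radius 10.6, so the center D sits 10.6 in from both sides at D = (-58.40, -16.50). That places the tangent points at V = (-69.00, -16.50) on UV and L = (-58.40, -27.10) on LK. Then |FV| = |V − F| = 70.95.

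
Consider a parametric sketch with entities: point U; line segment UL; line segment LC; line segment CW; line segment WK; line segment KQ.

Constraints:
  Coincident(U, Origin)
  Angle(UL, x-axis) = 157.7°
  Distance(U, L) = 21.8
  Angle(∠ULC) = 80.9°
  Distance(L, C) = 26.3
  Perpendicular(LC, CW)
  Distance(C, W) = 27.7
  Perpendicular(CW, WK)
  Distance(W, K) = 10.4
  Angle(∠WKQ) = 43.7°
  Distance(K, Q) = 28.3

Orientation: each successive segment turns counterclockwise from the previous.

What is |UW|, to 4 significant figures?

23.67

∠ULC = 80.9° gives LC at -103.2° from the x-axis; with |LC| = 26.3, C = (-26.18, -17.33). LC is perpendicular to CW, so CW runs at -13.20°; with |CW| = 27.7, W = (0.7929, -23.66). Then |UW| = |W − U| = 23.67.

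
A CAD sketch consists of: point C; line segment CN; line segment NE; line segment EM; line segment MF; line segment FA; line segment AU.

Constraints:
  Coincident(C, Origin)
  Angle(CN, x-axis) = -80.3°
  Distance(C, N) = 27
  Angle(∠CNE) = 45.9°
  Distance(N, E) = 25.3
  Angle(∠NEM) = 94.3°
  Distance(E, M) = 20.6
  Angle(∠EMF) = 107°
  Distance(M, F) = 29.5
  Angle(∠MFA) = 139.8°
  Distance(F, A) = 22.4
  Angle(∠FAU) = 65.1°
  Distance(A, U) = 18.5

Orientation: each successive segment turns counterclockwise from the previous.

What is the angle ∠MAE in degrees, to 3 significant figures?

22.9°

∠EMF = 107.0° gives MF at -148° from the x-axis; with |MF| = 29.5, F = (-21.1, -8.67). ∠MFA = 139.8° gives FA at -107° from the x-axis; with |FA| = 22.4, A = (-27.7, -30.1). Then cos ∠MAE = AM·AE / (|AM||AE|), giving 22.9°.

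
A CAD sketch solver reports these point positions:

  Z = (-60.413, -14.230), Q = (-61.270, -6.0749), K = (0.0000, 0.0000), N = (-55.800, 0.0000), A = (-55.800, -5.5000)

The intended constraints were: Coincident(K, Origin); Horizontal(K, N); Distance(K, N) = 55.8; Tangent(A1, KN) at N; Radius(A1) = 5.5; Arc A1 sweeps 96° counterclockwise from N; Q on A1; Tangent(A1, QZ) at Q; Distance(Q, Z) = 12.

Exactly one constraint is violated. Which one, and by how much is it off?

Distance(Q, Z) = 12 — off by 3.80.

K = (0.00, 0.00) ✓; K.y = 0.00, N.y = 0.00 ✓; |KN| = 55.80 ✓; ∠(AN, NK) = 90.00° ✓; |AN| = 5.500 ✓; bearing(A→Q) − bearing(A→N) = 96.00° ✓; |AQ| = 5.500 ✓; ∠(AQ, QZ) = 90.00° ✓; |QZ| = 8.200 ✗.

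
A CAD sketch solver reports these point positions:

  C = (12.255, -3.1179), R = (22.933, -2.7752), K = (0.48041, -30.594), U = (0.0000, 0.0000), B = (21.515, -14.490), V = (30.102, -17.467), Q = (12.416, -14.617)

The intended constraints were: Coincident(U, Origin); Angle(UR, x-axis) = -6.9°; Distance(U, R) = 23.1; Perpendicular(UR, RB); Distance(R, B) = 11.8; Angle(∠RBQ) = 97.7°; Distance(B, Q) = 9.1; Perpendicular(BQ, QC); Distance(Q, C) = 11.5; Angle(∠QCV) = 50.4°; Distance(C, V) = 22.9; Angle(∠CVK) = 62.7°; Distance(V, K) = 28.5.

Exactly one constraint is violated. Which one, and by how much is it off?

Distance(V, K) = 28.5 — off by 3.90.

U = (0.00, 0.00) ✓; UR at -6.900° ✓; |UR| = 23.10 ✓; ∠(UR, RB) = 90.00° ✓; |RB| = 11.80 ✓; ∠RBQ = 97.70° ✓; |BQ| = 9.100 ✓; ∠(BQ, QC) = 90.00° ✓; |QC| = 11.50 ✓; ∠QCV = 50.40° ✓; |CV| = 22.90 ✓; ∠CVK = 62.70° ✓; |VK| = 32.40 ✗.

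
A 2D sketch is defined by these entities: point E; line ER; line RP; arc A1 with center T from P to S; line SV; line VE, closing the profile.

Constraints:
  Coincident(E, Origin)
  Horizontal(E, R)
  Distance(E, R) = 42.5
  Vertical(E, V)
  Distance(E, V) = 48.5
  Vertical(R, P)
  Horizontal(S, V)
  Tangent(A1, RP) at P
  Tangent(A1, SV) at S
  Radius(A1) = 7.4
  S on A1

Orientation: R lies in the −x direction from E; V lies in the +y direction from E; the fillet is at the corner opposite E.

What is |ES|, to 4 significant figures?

59.87

E is at the origin; E and R share the same y with |ER| = 42.5 and R on the −x side, so R = (-42.50, 0.000). E and V share the same x with |EV| = 48.5 and V on the +y side, so V = (0.000, 48.50). The virtual corner opposite E is at (-42.50, 48.50). The tangent condition forces TP to be normal to RP and the tangent condition forces TS to be normal to SV, with radius 7.4, so the center T sits 7.4 in from both sides at T = (-35.10, 41.10). That places the tangent points at P = (-42.50, 41.10) on RP and S = (-35.10, 48.50) on SV. Then |ES| = |S − E| = 59.87.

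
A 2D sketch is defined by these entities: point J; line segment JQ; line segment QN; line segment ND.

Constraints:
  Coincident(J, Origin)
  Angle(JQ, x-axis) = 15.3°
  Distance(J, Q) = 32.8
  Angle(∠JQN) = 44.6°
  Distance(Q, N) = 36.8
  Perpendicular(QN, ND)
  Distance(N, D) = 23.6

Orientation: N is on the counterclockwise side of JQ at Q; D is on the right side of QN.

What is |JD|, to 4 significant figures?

48.53

J is at the origin; JQ runs at 15.3° with length 32.8, so Q = 32.8·(cos 15.3°, sin 15.3°) = (31.64, 8.655). ∠JQN = 44.6°, so QN runs at 15.3° + (180° − 44.6°) = 150.7° from the x-axis; with |QN| = 36.8, N = Q + 36.8·(cos 150.7°, sin 150.7°) = (-0.4547, 26.66). The perpendicularity gives ND at right angles to QN; with |ND| = 23.6 on the right of QN, D = N + 23.6·(0.4894, 0.8721) = (11.09, 47.25). Then |JD| = |D − J| = 48.53.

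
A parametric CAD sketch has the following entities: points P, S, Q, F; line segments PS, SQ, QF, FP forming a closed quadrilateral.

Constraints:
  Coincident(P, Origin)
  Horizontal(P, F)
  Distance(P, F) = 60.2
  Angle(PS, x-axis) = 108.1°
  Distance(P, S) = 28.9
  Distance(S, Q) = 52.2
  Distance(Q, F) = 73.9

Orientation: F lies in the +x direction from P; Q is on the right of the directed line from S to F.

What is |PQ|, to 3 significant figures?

26.5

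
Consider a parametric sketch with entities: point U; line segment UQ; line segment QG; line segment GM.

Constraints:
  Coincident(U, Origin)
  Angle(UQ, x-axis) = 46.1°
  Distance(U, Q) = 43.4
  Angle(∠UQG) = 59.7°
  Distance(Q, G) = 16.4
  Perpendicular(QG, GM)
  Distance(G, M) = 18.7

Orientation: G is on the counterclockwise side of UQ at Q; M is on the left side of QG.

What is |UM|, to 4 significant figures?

19.56

U is at the origin; UQ runs at 46.1° with length 43.4, so Q = 43.4·(cos 46.1°, sin 46.1°) = (30.09, 31.27). ∠UQG = 59.7°, so QG runs at 46.1° + (180° − 59.7°) = 166.4° from the x-axis; with |QG| = 16.4, G = Q + 16.4·(cos 166.4°, sin 166.4°) = (14.15, 35.13). QG is perpendicular to GM; with |GM| = 18.7 on the left of QG, M = G + 18.7·(-0.2351, -0.9720) = (9.756, 16.95). Then |UM| = |M − U| = 19.56.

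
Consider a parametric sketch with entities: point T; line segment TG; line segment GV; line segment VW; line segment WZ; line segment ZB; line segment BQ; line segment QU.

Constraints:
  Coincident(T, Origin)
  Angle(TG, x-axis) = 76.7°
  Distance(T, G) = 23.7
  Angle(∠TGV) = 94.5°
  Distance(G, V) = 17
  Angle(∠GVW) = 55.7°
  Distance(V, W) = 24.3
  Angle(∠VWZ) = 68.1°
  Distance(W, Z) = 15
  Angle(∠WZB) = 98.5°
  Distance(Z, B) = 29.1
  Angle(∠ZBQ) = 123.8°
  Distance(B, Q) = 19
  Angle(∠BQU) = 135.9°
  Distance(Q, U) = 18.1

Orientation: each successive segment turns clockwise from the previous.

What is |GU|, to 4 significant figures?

45.22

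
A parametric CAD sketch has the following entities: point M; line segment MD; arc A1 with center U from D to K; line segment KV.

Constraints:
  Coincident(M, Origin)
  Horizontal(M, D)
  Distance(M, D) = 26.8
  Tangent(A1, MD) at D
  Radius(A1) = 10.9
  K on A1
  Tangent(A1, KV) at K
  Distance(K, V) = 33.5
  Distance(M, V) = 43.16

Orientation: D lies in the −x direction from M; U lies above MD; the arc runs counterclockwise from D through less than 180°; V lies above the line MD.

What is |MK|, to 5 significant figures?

18.408

Checks: |UK| = 10.90 ✓; ∠(UK, KV) = 90.00° ✓; |KV| = 33.50 ✓; |MV| = 43.16 ✓.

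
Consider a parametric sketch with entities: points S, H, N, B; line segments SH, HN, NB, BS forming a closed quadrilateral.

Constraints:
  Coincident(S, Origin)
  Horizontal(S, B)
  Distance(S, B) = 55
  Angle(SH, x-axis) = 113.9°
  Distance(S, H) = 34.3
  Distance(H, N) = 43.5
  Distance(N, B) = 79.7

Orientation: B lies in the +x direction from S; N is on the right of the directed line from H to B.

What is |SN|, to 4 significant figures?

26.33

S is at the origin; SB is horizontal with |SB| = 55.0 and B in +x, so B = (55.0, 0). SH runs at 113.9° with |SH| = 34.3, so H = (-13.90, 31.36). N is determined by |HN| = 43.5 and |NB| = 79.7 together: it lies at the intersection of circle(H, 43.5) and circle(B, 79.7). With |HB| = 75.70, the foot of the radical line on HB is 8.390 from H and the perpendicular offset is √(43.5² − 8.390²) = 42.68. Taking the right-of-HB solution: N = (-23.94, -10.97).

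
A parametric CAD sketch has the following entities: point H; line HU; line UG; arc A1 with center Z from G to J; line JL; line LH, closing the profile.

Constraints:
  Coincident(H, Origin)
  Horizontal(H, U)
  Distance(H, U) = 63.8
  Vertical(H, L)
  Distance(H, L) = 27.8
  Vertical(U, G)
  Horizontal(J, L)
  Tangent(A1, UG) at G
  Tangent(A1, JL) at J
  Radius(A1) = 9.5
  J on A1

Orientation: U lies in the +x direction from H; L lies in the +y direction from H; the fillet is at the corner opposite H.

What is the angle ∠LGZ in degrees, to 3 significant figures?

8.47°

H is at the origin; H and U share the same y with |HU| = 63.8 and U on the +x side, so U = (63.8, 0.00). HL is vertical with |HL| = 27.8 and L on the +y side, so L = (0.00, 27.8). The virtual corner opposite H is at (63.8, 27.8). Tangency of A1 to UG means the radius ZG is perpendicular to UG and A1 meets JL tangentially, so ZJ is at right angles to JL, with radius 9.5, so the center Z sits 9.5 in from both sides at Z = (54.3, 18.3). That places the tangent points at G = (63.8, 18.3) on UG and J = (54.3, 27.8) on JL. Then cos ∠LGZ = GL·GZ / (|GL||GZ|), giving 8.47°.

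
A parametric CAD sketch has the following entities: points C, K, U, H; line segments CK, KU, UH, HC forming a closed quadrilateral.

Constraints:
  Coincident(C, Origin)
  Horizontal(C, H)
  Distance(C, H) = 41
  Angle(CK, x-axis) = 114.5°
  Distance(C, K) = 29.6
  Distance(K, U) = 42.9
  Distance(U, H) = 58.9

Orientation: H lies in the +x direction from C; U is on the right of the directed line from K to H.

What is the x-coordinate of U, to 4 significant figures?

-15.73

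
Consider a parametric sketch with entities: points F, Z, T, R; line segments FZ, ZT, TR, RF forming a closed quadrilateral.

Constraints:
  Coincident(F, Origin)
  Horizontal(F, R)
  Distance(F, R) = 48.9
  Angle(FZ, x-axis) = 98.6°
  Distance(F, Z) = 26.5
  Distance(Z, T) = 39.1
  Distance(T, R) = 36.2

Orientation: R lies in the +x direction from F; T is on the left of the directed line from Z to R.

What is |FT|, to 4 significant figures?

47.89

F is at the origin; FR is horizontal with |FR| = 48.9 and R in +x, so R = (48.9, 0). FZ runs at 98.6° with |FZ| = 26.5, so Z = (-3.963, 26.20). T is determined by |ZT| = 39.1 and |TR| = 36.2 together: it lies at the intersection of circle(Z, 39.1) and circle(R, 36.2). With |ZR| = 59.00, the foot of the radical line on ZR is 31.35 from Z and the perpendicular offset is √(39.1² − 31.35²) = 23.37. Taking the left-of-ZR solution: T = (34.50, 33.21).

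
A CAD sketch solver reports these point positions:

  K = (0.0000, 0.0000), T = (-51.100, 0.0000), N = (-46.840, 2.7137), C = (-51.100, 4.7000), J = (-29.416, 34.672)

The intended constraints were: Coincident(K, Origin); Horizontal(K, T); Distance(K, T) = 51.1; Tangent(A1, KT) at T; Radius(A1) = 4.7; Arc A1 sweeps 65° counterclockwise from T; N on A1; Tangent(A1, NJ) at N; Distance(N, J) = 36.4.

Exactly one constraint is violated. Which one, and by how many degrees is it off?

Tangent(A1, NJ) at N — off by 3.60°.

K = (0.00, 0.00) ✓; K.y = 0.00, T.y = 0.00 ✓; |KT| = 51.10 ✓; ∠(CT, TK) = 90.00° ✓; |CT| = 4.700 ✓; bearing(C→N) − bearing(C→T) = 65.00° ✓; |CN| = 4.700 ✓; ∠(CN, NJ) = 93.60° ✗; |NJ| = 36.40 ✓.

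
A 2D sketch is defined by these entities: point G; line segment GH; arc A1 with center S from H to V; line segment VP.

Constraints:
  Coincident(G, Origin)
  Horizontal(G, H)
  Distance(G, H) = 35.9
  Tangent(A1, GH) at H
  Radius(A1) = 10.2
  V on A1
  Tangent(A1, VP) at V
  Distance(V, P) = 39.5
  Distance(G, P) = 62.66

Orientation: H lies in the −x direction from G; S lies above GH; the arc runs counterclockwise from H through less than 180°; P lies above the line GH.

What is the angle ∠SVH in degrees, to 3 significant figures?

37.4°

Checks: |SV| = 10.20 ✓; ∠(SV, VP) = 90.00° ✓; |VP| = 39.50 ✓; |GP| = 62.66 ✓.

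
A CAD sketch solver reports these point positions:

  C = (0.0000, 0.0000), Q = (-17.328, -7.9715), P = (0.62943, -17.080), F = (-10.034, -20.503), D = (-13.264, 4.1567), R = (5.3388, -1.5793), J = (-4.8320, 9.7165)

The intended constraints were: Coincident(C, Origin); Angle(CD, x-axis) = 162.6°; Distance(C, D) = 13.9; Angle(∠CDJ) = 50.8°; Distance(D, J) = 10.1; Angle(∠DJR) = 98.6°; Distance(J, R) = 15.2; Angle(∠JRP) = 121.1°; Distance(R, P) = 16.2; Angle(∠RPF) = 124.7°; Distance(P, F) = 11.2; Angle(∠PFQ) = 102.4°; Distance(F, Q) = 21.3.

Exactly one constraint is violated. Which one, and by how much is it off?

Distance(F, Q) = 21.3 — off by 6.80.

C = (0.00, 0.00) ✓; CD at 162.6° ✓; |CD| = 13.90 ✓; ∠CDJ = 50.80° ✓; |DJ| = 10.10 ✓; ∠DJR = 98.60° ✓; |JR| = 15.20 ✓; ∠JRP = 121.1° ✓; |RP| = 16.20 ✓; ∠RPF = 124.7° ✓; |PF| = 11.20 ✓; ∠PFQ = 102.4° ✓; |FQ| = 14.50 ✗.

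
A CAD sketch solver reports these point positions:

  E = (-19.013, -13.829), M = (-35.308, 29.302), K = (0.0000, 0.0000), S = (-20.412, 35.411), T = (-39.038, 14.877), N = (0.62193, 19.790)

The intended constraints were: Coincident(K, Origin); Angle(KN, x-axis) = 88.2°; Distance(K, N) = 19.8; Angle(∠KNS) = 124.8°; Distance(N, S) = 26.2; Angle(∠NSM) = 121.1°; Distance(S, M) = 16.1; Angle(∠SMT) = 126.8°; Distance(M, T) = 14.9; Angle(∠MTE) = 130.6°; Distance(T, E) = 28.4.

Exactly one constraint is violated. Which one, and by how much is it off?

Distance(T, E) = 28.4 — off by 6.60.

K = (0.00, 0.00) ✓; KN at 88.20° ✓; |KN| = 19.80 ✓; ∠KNS = 124.8° ✓; |NS| = 26.20 ✓; ∠NSM = 121.1° ✓; |SM| = 16.10 ✓; ∠SMT = 126.8° ✓; |MT| = 14.90 ✓; ∠MTE = 130.6° ✓; |TE| = 35.00 ✗.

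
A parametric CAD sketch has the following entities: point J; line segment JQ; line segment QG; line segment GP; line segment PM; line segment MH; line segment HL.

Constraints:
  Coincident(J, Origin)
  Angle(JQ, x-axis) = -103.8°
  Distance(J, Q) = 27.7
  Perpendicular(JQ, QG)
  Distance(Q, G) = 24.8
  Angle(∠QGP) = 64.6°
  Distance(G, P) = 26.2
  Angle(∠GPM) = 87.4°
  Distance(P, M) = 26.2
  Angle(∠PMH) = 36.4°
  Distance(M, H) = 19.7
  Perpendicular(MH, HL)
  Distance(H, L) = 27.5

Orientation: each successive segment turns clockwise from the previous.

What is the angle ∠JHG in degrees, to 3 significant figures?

147°

∠GPM = 87.4° gives PM at -41.8° from the x-axis; with |PM| = 26.2, M = (5.40, -18.1). ∠PMH = 36.4° gives MH at 175° from the x-axis; with |MH| = 19.7, H = (-14.2, -16.3). Then cos ∠JHG = HJ·HG / (|HJ||HG|), giving 147°.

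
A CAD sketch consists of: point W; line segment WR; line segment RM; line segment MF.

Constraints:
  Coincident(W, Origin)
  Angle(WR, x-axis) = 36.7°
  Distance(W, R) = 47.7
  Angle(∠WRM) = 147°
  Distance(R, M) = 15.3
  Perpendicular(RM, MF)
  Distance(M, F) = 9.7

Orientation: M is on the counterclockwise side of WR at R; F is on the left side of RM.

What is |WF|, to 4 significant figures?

57.65

W is at the origin; WR runs at 36.7° with length 47.7, so R = 47.7·(cos 36.7°, sin 36.7°) = (38.24, 28.51). ∠WRM = 147.0°, so RM runs at 36.7° + (180° − 147.0°) = 69.70° from the x-axis; with |RM| = 15.3, M = R + 15.3·(cos 69.70°, sin 69.70°) = (43.55, 42.86). The perpendicularity gives MF at right angles to RM; with |MF| = 9.7 on the left of RM, F = M + 9.7·(-0.9379, 0.3469) = (34.46, 46.22). Then |WF| = |F − W| = 57.65.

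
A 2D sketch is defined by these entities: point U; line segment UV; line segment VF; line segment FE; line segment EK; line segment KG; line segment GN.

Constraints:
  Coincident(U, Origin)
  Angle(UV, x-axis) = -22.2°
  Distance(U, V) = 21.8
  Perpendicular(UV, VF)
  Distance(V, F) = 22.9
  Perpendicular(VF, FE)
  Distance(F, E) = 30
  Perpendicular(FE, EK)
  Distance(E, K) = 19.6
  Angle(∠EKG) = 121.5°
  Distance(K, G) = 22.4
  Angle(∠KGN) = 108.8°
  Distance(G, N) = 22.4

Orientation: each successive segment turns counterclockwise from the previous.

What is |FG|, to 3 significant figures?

33.1

FE is perpendicular to EK, so EK runs at -112°; with |EK| = 19.6, K = (-6.35, 6.15). ∠EKG = 121.5° gives KG at -53.7° from the x-axis; with |KG| = 22.4, G = (6.92, -11.9). Then |FG| = |G − F| = 33.1.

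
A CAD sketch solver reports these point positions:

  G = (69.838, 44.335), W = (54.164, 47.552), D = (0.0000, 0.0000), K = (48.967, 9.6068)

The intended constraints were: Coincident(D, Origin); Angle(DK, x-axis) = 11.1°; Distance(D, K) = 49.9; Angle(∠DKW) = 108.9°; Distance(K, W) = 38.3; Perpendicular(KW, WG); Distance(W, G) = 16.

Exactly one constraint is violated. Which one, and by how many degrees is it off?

Perpendicular(KW, WG) — off by 3.80°.

D = (0.00, 0.00) ✓; DK at 11.10° ✓; |DK| = 49.90 ✓; ∠DKW = 108.9° ✓; |KW| = 38.30 ✓; ∠(KW, WG) = 93.80° ✗; |WG| = 16.00 ✓.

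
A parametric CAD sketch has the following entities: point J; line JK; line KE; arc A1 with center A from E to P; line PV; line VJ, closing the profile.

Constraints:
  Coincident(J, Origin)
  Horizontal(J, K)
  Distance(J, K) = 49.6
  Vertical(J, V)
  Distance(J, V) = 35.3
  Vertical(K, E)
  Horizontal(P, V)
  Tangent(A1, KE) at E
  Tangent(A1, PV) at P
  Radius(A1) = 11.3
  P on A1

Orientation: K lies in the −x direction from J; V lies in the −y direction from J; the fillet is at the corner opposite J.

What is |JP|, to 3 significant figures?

52.1

J is at the origin; J and K share the same y with |JK| = 49.6 and K on the −x side, so K = (-49.6, 0.00). JV is vertical with |JV| = 35.3 and V on the −y side, so V = (0.00, -35.3). The virtual corner opposite J is at (-49.6, -35.3). The tangent condition forces AE to be normal to KE and since A1 is tangent to PV there, AP ⟂ PV, with radius 11.3, so the center A sits 11.3 in from both sides at A = (-38.3, -24.0). That places the tangent points at E = (-49.6, -24.0) on KE and P = (-38.3, -35.3) on PV. Then |JP| = |P − J| = 52.1.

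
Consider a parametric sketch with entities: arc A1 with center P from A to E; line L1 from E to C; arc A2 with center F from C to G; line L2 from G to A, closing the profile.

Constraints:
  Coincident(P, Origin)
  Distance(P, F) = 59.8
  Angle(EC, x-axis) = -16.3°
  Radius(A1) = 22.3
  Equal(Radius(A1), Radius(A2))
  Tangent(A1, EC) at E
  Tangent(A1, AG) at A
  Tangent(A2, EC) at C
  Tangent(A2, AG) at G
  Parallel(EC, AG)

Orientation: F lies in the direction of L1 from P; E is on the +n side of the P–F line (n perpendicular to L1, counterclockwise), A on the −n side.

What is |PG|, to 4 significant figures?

63.82

The slot axis is L1's direction at -16.3°, so u = (cos -16.3°, sin -16.3°) = (0.9598, -0.2807) and n = (−sin -16.3°, cos -16.3°) = (0.2807, 0.9598). P is at the origin and F lies 59.8 along u from P, so F = 59.8·u = (57.40, -16.78). Tangency of A1 to both parallel lines with radius 22.3 puts E and A at P ± 22.3·n: E = (6.259, 21.40), A = (-6.259, -21.40). Equal radii place C and G the same way about F: C = F + 22.3·n = (63.66, 4.620), G = F − 22.3·n = (51.14, -38.19). Then |PG| = |G − P| = 63.82.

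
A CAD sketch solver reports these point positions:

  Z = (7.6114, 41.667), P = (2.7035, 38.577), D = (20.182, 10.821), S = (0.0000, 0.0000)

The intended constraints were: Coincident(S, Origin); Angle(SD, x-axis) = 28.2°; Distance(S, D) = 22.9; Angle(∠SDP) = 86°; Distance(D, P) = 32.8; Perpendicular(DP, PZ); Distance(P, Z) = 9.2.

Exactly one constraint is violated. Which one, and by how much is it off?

Distance(P, Z) = 9.2 — off by 3.40.

S = (0.00, 0.00) ✓; SD at 28.20° ✓; |SD| = 22.90 ✓; ∠SDP = 86.00° ✓; |DP| = 32.80 ✓; ∠(DP, PZ) = 90.01° ✓; |PZ| = 5.800 ✗.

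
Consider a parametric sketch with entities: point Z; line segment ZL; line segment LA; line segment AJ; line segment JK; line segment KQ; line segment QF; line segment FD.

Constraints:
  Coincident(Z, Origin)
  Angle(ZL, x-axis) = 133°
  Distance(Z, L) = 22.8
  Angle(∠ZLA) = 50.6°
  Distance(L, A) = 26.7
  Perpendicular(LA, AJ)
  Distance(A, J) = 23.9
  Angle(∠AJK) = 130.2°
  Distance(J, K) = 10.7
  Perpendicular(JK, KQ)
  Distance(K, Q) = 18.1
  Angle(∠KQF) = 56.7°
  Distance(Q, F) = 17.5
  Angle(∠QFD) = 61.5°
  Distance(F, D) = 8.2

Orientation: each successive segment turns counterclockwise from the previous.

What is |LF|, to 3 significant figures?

28.4

JK is perpendicular to KQ, so KQ runs at 132°; with |KQ| = 18.1, Q = (0.378, 7.64). ∠KQF = 56.7° gives QF at -104° from the x-axis; with |QF| = 17.5, F = (-4.00, -9.30). Then |LF| = |F − L| = 28.4.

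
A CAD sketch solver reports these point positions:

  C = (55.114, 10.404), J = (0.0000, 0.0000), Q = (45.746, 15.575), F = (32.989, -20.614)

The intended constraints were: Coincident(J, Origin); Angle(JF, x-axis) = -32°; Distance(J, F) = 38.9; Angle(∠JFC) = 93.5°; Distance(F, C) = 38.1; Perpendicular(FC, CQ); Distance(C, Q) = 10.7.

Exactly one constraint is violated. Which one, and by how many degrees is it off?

Perpendicular(FC, CQ) — off by 6.60°.

J = (0.00, 0.00) ✓; JF at -32.00° ✓; |JF| = 38.90 ✓; ∠JFC = 93.50° ✓; |FC| = 38.10 ✓; ∠(FC, CQ) = 96.60° ✗; |CQ| = 10.70 ✓.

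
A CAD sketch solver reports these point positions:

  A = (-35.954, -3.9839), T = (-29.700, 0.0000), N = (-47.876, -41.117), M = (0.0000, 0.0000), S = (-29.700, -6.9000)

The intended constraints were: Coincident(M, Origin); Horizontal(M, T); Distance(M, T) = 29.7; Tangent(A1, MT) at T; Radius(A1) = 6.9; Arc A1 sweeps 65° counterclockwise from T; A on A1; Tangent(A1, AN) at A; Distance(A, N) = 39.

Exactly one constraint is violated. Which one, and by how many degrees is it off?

Tangent(A1, AN) at A — off by 7.20°.

M = (0.00, 0.00) ✓; M.y = 0.00, T.y = 0.00 ✓; |MT| = 29.70 ✓; ∠(ST, TM) = 90.00° ✓; |ST| = 6.900 ✓; bearing(S→A) − bearing(S→T) = 65.00° ✓; |SA| = 6.900 ✓; ∠(SA, AN) = 82.80° ✗; |AN| = 39.00 ✓.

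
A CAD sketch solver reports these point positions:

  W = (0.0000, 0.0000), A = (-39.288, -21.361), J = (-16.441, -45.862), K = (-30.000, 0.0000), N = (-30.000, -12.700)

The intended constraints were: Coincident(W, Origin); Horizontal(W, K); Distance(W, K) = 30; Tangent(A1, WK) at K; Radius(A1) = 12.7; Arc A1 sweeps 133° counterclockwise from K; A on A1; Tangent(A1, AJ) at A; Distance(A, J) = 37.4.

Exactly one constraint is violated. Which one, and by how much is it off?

Distance(A, J) = 37.4 — off by 3.90.

W = (0.00, 0.00) ✓; W.y = 0.00, K.y = 0.00 ✓; |WK| = 30.00 ✓; ∠(NK, KW) = 90.00° ✓; |NK| = 12.70 ✓; bearing(N→A) − bearing(N→K) = 133.0° ✓; |NA| = 12.70 ✓; ∠(NA, AJ) = 90.00° ✓; |AJ| = 33.50 ✗.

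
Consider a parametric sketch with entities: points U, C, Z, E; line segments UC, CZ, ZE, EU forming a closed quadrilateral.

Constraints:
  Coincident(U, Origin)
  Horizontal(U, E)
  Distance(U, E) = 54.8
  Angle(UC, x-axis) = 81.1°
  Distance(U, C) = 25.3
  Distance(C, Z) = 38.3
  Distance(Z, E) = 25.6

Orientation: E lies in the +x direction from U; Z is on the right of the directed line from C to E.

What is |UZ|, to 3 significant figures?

29.7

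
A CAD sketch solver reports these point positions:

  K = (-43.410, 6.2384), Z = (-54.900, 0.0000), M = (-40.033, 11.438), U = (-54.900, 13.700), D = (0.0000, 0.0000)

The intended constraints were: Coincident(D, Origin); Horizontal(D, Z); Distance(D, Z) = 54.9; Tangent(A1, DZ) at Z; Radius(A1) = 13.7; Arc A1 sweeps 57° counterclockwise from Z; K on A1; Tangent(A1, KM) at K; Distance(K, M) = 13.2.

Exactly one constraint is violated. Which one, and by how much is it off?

Distance(K, M) = 13.2 — off by 7.00.

D = (0.00, 0.00) ✓; D.y = 0.00, Z.y = 0.00 ✓; |DZ| = 54.90 ✓; ∠(UZ, ZD) = 90.00° ✓; |UZ| = 13.70 ✓; bearing(U→K) − bearing(U→Z) = 57.00° ✓; |UK| = 13.70 ✓; ∠(UK, KM) = 90.00° ✓; |KM| = 6.200 ✗.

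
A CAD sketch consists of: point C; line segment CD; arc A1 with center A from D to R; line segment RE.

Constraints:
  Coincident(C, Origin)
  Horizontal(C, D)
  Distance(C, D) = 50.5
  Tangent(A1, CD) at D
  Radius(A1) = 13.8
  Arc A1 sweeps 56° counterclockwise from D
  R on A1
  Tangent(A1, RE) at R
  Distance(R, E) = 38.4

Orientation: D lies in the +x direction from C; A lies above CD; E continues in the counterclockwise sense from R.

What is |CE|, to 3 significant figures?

91.6

C is at the origin; CD is horizontal with |CD| = 50.5 and D on the +x side, so D = (50.5, 0.00). A1 meets CD tangentially, so AD is at right angles to CD, so A = D + (0, 13.8) = (50.5, 13.8). On A1, D sits at bearing -90° from A; a 56° counterclockwise sweep puts R at bearing -34°, so R = A + 13.8·(cos -34°, sin -34°) = (61.9, 6.08). Since A1 is tangent to RE there, AR ⟂ RE, so RE runs along (−sin -34°, cos -34°); with |RE| = 38.4, E = (83.4, 37.9). Then |CE| = |E − C| = 91.6.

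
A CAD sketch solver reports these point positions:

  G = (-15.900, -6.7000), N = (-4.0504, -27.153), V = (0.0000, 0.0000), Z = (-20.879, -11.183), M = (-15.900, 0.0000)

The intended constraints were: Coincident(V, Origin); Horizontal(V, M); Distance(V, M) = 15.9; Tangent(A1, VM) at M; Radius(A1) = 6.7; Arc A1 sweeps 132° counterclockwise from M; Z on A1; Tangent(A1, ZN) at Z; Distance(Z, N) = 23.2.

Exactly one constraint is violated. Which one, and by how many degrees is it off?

Tangent(A1, ZN) at Z — off by 4.50°.

V = (0.00, 0.00) ✓; V.y = 0.00, M.y = 0.00 ✓; |VM| = 15.90 ✓; ∠(GM, MV) = 90.00° ✓; |GM| = 6.700 ✓; bearing(G→Z) − bearing(G→M) = 132.0° ✓; |GZ| = 6.700 ✓; ∠(GZ, ZN) = 85.50° ✗; |ZN| = 23.20 ✓.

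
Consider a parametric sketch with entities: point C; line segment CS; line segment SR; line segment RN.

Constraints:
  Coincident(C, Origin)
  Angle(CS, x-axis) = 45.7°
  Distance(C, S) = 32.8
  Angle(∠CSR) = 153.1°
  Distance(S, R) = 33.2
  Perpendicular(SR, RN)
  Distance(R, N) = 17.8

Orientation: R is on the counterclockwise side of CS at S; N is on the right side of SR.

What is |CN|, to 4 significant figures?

70.47

∠CSR = 153.1°, so SR runs at 45.7° + (180° − 153.1°) = 72.60° from the x-axis; with |SR| = 33.2, R = S + 33.2·(cos 72.60°, sin 72.60°) = (32.84, 55.16). SR is perpendicular to RN; with |RN| = 17.8 on the right of SR, N = R + 17.8·(0.9542, -0.2990) = (49.82, 49.83). Then |CN| = |N − C| = 70.47.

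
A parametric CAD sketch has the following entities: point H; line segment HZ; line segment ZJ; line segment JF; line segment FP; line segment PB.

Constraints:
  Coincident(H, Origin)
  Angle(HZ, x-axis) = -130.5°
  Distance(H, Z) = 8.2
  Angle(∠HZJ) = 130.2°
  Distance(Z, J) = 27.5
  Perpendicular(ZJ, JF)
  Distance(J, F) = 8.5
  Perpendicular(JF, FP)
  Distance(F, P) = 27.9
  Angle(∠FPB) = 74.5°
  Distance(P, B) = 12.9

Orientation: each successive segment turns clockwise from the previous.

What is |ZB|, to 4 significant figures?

4.974

H is at the origin; HZ runs at -130.5° with length 8.2, so Z = (-5.325, -6.235). ∠HZJ = 130.2° gives ZJ at 179.7° from the x-axis; with |ZJ| = 27.5, J = (-32.83, -6.091). ZJ is perpendicular to JF, so JF runs at 89.70°; with |JF| = 8.5, F = (-32.78, 2.409). The perpendicularity gives FP at right angles to JF, so FP runs at -0.3000°; with |FP| = 27.9, P = (-4.881, 2.262). ∠FPB = 74.5° gives PB at -105.8° from the x-axis; with |PB| = 12.9, B = (-8.393, -10.15). Then |ZB| = |B − Z| = 4.974.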